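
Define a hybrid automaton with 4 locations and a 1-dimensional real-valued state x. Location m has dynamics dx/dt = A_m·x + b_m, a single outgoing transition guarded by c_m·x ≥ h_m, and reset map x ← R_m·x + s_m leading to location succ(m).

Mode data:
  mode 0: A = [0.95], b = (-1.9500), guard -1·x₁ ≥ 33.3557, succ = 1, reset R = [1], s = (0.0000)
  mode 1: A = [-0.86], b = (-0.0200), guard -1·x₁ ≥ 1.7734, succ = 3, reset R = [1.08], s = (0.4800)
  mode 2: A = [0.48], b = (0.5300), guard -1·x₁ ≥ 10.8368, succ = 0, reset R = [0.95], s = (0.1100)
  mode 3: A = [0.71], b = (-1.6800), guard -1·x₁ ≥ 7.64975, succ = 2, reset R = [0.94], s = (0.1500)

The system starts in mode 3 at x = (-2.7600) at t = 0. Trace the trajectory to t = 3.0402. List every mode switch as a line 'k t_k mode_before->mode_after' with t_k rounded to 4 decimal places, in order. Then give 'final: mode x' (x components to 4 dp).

Mode 3: guard c·x = 7.6498 hit at Δt = 0.9434 (t = 0.9434), x⁻ = (-7.6498) → reset → x⁺ = (-7.0408), jump to mode 2
Mode 2: guard c·x = 10.8368 hit at Δt = 1.0299 (t = 1.9733), x⁻ = (-10.8368) → reset → x⁺ = (-10.1850), jump to mode 0
Mode 0: flow for 1.0669 to horizon, guard not reached → x = (-31.6668)

1 0.9434 3->2
2 1.9733 2->0
final: 0 -31.6668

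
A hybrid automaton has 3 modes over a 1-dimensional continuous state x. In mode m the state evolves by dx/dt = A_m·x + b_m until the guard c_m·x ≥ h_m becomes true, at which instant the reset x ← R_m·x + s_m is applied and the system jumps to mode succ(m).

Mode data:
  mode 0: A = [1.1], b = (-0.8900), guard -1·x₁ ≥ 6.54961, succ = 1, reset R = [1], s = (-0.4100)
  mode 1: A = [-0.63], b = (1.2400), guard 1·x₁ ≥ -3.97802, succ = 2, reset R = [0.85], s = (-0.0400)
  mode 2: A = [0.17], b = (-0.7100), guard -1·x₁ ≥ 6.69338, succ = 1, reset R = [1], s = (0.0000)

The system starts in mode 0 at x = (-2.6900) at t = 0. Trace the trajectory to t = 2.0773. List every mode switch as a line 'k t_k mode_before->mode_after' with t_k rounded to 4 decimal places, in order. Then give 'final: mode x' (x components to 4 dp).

Mode 0: guard c·x = 6.5496 hit at Δt = 0.6758 (t = 0.6758), x⁻ = (-6.5496) → reset → x⁺ = (-6.9596), jump to mode 1
Mode 1: guard c·x = -3.9780 hit at Δt = 0.6451 (t = 1.3209), x⁻ = (-3.9780) → reset → x⁺ = (-3.4213), jump to mode 2
Mode 2: flow for 0.7564 to horizon, guard not reached → x = (-4.4639)

1 0.6758 0->1
2 1.3209 1->2
final: 2 -4.4639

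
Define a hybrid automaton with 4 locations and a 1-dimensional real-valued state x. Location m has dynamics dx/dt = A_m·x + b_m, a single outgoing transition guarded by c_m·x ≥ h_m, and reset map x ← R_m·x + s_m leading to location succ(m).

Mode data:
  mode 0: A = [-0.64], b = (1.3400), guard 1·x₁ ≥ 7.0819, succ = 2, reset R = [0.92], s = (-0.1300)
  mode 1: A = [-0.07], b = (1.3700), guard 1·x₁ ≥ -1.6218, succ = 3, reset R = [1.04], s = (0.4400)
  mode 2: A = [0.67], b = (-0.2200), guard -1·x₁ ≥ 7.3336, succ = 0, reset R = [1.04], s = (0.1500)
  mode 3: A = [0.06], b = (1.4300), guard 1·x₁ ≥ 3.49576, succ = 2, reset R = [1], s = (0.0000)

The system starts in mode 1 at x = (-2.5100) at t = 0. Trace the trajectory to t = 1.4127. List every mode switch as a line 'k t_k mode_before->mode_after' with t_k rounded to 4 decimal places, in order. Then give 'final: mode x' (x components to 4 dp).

1 0.5865 1->3
final: 3 -0.0988

Mode 1: guard c·x = -1.6218 hit at Δt = 0.5865 (t = 0.5865), x⁻ = (-1.6218) → reset → x⁺ = (-1.2467), jump to mode 3
Mode 3: flow for 0.8262 to horizon, guard not reached → x = (-0.0988)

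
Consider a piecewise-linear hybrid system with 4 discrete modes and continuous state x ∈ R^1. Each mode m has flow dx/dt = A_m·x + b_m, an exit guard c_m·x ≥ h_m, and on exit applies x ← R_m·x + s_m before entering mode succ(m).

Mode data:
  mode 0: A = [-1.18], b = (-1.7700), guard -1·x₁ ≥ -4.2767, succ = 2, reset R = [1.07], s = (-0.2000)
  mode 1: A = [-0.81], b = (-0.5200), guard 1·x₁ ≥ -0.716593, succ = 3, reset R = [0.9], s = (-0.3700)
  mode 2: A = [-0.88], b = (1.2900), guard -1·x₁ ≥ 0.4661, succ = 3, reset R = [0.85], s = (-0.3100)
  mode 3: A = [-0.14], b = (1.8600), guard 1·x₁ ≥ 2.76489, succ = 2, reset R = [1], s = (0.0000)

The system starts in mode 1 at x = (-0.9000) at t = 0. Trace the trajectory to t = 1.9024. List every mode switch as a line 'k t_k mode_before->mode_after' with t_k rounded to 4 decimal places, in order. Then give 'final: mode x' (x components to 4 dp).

1 1.5317 1->3
final: 3 -0.2917

Mode 1: guard c·x = -0.7166 hit at Δt = 1.5317 (t = 1.5317), x⁻ = (-0.7166) → reset → x⁺ = (-1.0149), jump to mode 3
Mode 3: flow for 0.3707 to horizon, guard not reached → x = (-0.2917)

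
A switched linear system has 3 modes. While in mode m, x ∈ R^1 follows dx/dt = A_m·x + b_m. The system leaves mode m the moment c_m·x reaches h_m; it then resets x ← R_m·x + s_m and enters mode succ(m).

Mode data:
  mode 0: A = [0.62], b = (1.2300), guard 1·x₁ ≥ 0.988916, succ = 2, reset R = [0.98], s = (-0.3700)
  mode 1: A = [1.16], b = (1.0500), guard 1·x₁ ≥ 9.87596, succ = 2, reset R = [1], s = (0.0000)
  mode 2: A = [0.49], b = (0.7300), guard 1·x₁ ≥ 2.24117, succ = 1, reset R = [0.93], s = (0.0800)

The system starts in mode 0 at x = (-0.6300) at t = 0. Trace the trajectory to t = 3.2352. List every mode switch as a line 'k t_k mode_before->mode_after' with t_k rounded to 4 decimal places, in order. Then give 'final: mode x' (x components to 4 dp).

1 1.2686 0->2
2 2.4523 2->1
final: 1 6.7064

Mode 0: guard c·x = 0.9889 hit at Δt = 1.2686 (t = 1.2686), x⁻ = (0.9889) → reset → x⁺ = (0.5991), jump to mode 2
Mode 2: guard c·x = 2.2412 hit at Δt = 1.1837 (t = 2.4523), x⁻ = (2.2412) → reset → x⁺ = (2.1643), jump to mode 1
Mode 1: flow for 0.7829 to horizon, guard not reached → x = (6.7064)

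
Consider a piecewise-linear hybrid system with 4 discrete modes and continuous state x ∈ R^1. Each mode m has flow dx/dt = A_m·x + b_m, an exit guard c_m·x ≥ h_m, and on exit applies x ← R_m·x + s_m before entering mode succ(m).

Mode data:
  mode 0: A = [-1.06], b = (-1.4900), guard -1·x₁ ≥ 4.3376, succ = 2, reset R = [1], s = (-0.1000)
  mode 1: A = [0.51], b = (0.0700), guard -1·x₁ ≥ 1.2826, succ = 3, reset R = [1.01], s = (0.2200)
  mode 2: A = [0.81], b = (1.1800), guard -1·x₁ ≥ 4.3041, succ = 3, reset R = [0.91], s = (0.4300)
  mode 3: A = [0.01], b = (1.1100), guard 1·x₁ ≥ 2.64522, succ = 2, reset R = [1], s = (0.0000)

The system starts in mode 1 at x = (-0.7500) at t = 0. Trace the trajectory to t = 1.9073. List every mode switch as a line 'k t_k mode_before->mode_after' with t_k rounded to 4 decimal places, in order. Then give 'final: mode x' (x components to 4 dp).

Mode 1: guard c·x = 1.2826 hit at Δt = 1.2265 (t = 1.2265), x⁻ = (-1.2826) → reset → x⁺ = (-1.0754), jump to mode 3
Mode 3: flow for 0.6808 to horizon, guard not reached → x = (-0.3245)

1 1.2265 1->3
final: 3 -0.3245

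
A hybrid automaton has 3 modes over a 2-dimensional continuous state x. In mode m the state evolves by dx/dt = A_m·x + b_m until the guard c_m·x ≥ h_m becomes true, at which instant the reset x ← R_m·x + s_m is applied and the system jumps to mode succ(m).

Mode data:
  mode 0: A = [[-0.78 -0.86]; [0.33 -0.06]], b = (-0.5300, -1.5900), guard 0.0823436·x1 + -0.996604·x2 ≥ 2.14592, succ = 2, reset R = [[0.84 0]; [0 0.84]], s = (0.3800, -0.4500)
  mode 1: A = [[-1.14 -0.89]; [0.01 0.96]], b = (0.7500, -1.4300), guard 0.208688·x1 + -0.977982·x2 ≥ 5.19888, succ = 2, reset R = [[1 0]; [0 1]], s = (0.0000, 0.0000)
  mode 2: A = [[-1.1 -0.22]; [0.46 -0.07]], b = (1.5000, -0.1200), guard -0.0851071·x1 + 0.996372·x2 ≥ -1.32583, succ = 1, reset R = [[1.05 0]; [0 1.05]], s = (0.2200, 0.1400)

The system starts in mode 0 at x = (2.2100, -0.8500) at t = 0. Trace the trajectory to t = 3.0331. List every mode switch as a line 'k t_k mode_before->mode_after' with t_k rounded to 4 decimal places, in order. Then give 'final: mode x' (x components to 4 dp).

Mode 0: guard c·x = 2.1459 hit at Δt = 1.2401 (t = 1.2401), x⁻ = (1.4573, -2.0328) → reset → x⁺ = (1.6041, -2.1576), jump to mode 2
Mode 2: guard c·x = -1.3258 hit at Δt = 1.2745 (t = 2.5146), x⁻ = (1.6578, -1.1891) → reset → x⁺ = (1.9607, -1.1085), jump to mode 1
Mode 1: flow for 0.5185 to horizon, guard not reached → x = (2.0596, -2.7713)

1 1.2401 0->2
2 2.5146 2->1
final: 1 2.0596 -2.7713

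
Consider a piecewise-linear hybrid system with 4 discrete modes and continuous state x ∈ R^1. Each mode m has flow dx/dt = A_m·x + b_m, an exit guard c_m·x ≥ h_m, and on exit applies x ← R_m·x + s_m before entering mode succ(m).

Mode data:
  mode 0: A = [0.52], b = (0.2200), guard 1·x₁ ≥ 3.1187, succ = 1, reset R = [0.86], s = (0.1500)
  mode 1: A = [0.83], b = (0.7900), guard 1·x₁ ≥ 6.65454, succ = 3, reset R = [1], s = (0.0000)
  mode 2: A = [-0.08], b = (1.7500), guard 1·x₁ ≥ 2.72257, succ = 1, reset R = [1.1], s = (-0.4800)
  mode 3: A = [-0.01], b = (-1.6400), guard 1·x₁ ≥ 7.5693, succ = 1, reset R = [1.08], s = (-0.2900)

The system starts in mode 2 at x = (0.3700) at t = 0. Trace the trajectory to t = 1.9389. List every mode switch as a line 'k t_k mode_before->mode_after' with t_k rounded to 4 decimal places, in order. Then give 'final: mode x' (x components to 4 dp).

1 1.4482 2->1
final: 1 4.2576

Mode 2: guard c·x = 2.7226 hit at Δt = 1.4482 (t = 1.4482), x⁻ = (2.7226) → reset → x⁺ = (2.5148), jump to mode 1
Mode 1: flow for 0.4907 to horizon, guard not reached → x = (4.2576)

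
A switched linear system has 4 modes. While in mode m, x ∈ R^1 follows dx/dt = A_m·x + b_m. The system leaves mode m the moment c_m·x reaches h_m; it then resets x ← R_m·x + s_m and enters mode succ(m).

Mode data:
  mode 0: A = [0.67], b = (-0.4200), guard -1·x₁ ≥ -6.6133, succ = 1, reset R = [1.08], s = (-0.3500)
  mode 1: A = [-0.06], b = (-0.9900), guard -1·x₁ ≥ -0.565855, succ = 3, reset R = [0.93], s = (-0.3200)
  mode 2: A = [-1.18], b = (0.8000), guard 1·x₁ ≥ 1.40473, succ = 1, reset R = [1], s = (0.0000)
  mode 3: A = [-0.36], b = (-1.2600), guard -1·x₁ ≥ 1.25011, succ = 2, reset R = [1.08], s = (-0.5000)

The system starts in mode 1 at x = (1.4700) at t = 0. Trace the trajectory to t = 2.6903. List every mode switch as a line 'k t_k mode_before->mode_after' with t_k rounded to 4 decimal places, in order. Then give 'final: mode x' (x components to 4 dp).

1 0.8604 1->3
2 2.2469 3->2
final: 2 -0.8202

Mode 1: guard c·x = -0.5659 hit at Δt = 0.8604 (t = 0.8604), x⁻ = (0.5659) → reset → x⁺ = (0.2062), jump to mode 3
Mode 3: guard c·x = 1.2501 hit at Δt = 1.3865 (t = 2.2469), x⁻ = (-1.2501) → reset → x⁺ = (-1.8501), jump to mode 2
Mode 2: flow for 0.4434 to horizon, guard not reached → x = (-0.8202)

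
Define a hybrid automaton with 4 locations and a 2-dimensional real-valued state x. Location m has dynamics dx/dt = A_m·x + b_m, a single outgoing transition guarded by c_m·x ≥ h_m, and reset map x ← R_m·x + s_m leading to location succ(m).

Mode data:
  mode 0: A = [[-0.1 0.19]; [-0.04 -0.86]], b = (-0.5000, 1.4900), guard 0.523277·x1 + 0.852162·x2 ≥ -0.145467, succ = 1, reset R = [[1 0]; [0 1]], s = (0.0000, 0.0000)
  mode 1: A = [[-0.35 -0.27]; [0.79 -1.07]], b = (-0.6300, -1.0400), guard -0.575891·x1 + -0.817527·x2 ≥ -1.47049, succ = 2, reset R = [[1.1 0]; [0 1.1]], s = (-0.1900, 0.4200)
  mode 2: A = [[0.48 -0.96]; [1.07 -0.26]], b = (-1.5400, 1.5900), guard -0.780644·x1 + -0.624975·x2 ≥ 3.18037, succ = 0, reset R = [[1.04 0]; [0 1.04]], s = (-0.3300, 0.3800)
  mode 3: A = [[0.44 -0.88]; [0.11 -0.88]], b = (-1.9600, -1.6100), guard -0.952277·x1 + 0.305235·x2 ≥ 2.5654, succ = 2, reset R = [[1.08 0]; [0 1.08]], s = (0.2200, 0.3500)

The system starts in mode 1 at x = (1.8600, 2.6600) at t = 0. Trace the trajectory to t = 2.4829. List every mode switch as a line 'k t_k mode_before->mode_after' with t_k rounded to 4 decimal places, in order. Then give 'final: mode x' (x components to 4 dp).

Mode 1: guard c·x = -1.4705 hit at Δt = 0.6773 (t = 0.6773), x⁻ = (0.7799, 1.2493) → reset → x⁺ = (0.6679, 1.7943), jump to mode 2
Mode 2: guard c·x = 3.1804 hit at Δt = 1.2705 (t = 1.9478), x⁻ = (-4.6539, 0.7243) → reset → x⁺ = (-5.1701, 1.1333), jump to mode 0
Mode 0: flow for 0.5351 to horizon, guard not reached → x = (-5.0324, 1.4418)

1 0.6773 1->2
2 1.9478 2->0
final: 0 -5.0324 1.4418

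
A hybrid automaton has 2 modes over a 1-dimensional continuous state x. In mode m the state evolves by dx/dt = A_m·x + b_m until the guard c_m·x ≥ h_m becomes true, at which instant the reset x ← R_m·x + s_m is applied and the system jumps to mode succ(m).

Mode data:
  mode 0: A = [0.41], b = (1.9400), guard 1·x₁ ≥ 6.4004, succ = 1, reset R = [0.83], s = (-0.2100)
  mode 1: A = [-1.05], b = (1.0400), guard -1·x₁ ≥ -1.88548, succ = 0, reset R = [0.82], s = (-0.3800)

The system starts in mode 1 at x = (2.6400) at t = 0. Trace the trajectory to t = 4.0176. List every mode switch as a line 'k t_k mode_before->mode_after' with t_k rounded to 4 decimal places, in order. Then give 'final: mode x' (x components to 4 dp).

Mode 1: guard c·x = -1.8855 hit at Δt = 0.5823 (t = 0.5823), x⁻ = (1.8855) → reset → x⁺ = (1.1661), jump to mode 0
Mode 0: guard c·x = 6.4004 hit at Δt = 1.5494 (t = 2.1317), x⁻ = (6.4004) → reset → x⁺ = (5.1023), jump to mode 1
Mode 1: guard c·x = -1.8855 hit at Δt = 1.4522 (t = 3.5839), x⁻ = (1.8855) → reset → x⁺ = (1.1661), jump to mode 0
Mode 0: flow for 0.4337 to horizon, guard not reached → x = (2.3139)

1 0.5823 1->0
2 2.1317 0->1
3 3.5839 1->0
final: 0 2.3139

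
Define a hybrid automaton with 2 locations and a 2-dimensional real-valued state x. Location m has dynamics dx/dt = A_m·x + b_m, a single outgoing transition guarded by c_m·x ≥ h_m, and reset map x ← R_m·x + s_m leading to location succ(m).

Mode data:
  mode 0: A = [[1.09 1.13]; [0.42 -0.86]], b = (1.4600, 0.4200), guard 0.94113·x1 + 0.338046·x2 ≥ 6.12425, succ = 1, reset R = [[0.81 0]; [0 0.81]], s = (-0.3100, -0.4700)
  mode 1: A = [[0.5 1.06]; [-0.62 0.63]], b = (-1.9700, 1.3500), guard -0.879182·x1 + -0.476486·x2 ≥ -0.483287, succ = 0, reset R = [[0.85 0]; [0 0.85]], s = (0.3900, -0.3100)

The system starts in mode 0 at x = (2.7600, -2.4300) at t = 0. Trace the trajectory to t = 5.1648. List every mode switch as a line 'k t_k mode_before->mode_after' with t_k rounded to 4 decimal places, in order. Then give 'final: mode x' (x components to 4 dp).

Mode 0: guard c·x = 6.1242 hit at Δt = 0.7892 (t = 0.7892), x⁻ = (6.4846, 0.0634) → reset → x⁺ = (4.9425, -0.4186), jump to mode 1
Mode 1: guard c·x = -0.4833 hit at Δt = 1.2751 (t = 2.0643), x⁻ = (2.4904, -3.5808) → reset → x⁺ = (2.5068, -3.3537), jump to mode 0
Mode 0: guard c·x = 6.1242 hit at Δt = 1.0240 (t = 3.0883), x⁻ = (6.4827, 0.0686) → reset → x⁺ = (4.9410, -0.4145), jump to mode 1
Mode 1: guard c·x = -0.4833 hit at Δt = 1.2772 (t = 4.3655), x⁻ = (2.4893, -3.5788) → reset → x⁺ = (2.5059, -3.3520), jump to mode 0
Mode 0: flow for 0.7993 to horizon, guard not reached → x = (4.8474, -0.6078)

1 0.7892 0->1
2 2.0643 1->0
3 3.0883 0->1
4 4.3655 1->0
final: 0 4.8474 -0.6078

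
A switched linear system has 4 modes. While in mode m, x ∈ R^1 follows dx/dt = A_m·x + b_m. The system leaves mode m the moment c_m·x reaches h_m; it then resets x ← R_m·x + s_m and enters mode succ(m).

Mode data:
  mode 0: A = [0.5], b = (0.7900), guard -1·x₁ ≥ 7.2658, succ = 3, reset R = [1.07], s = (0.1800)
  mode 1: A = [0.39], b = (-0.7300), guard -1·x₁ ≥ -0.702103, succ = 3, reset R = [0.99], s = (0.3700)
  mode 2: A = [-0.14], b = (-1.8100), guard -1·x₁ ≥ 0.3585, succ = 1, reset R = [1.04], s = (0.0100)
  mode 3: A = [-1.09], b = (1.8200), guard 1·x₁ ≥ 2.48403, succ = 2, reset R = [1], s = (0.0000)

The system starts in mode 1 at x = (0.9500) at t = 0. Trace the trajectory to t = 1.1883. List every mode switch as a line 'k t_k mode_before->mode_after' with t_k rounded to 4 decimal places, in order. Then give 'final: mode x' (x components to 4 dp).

1 0.6107 1->3
final: 3 1.3476

Mode 1: guard c·x = -0.7021 hit at Δt = 0.6107 (t = 0.6107), x⁻ = (0.7021) → reset → x⁺ = (1.0651), jump to mode 3
Mode 3: flow for 0.5776 to horizon, guard not reached → x = (1.3476)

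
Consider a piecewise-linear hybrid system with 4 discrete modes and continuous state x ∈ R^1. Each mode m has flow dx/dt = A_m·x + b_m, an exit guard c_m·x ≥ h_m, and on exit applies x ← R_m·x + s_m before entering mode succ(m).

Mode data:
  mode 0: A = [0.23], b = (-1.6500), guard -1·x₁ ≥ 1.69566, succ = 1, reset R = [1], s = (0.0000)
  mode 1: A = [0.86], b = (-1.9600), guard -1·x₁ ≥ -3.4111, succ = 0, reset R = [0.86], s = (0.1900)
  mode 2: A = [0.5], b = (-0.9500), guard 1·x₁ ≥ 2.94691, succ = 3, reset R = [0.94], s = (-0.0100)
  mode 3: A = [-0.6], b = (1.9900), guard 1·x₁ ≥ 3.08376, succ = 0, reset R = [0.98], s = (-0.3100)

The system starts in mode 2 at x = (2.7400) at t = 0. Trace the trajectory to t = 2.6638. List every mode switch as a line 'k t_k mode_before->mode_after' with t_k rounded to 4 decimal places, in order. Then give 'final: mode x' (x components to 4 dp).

1 0.4404 2->3
2 1.8923 3->0
final: 0 1.8458

Mode 2: guard c·x = 2.9469 hit at Δt = 0.4404 (t = 0.4404), x⁻ = (2.9469) → reset → x⁺ = (2.7601), jump to mode 3
Mode 3: guard c·x = 3.0838 hit at Δt = 1.4519 (t = 1.8923), x⁻ = (3.0838) → reset → x⁺ = (2.7121), jump to mode 0
Mode 0: flow for 0.7715 to horizon, guard not reached → x = (1.8458)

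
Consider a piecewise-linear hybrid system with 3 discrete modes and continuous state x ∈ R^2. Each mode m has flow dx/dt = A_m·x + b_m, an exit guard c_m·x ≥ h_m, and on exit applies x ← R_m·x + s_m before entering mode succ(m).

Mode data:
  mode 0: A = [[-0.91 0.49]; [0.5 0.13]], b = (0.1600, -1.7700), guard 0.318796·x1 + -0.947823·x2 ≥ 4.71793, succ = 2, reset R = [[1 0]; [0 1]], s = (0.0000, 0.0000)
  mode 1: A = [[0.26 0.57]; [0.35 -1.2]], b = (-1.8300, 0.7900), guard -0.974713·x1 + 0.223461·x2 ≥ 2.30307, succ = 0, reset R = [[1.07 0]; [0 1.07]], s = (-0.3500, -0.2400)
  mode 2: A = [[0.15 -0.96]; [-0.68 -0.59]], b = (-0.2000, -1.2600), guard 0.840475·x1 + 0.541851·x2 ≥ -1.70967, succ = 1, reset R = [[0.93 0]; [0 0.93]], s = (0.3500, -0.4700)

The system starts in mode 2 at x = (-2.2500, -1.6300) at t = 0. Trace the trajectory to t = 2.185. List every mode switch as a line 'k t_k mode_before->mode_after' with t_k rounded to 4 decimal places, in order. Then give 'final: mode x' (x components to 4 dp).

Mode 2: guard c·x = -1.7097 hit at Δt = 1.2187 (t = 1.2187), x⁻ = (-1.4878, -0.8475) → reset → x⁺ = (-1.0336, -1.2582), jump to mode 1
Mode 1: guard c·x = 2.3031 hit at Δt = 0.5266 (t = 1.7453), x⁻ = (-2.5032, -0.6124) → reset → x⁺ = (-3.0284, -0.8953), jump to mode 0
Mode 0: flow for 0.4397 to horizon, guard not reached → x = (-2.2685, -2.3374)

1 1.2187 2->1
2 1.7453 1->0
final: 0 -2.2685 -2.3374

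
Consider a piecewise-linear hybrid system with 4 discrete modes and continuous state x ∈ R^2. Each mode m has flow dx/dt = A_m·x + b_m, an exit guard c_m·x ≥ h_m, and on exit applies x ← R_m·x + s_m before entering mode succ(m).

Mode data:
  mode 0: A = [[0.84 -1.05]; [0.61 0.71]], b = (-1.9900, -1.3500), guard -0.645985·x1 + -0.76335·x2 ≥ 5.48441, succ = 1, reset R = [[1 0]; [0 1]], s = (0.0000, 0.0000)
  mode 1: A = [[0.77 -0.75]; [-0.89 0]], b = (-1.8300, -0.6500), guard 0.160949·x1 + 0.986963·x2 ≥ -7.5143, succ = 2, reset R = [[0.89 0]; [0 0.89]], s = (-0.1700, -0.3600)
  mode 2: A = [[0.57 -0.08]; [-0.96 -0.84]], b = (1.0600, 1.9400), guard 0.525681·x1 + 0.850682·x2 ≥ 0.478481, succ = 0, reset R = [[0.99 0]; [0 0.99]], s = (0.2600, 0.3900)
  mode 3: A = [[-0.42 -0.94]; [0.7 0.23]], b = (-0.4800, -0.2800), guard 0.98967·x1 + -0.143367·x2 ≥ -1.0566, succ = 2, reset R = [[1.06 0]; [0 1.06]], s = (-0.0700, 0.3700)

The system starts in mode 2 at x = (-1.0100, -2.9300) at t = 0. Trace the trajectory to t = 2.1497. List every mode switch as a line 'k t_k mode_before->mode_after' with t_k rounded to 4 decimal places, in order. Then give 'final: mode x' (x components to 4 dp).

Mode 2: guard c·x = 0.4785 hit at Δt = 1.1264 (t = 1.1264), x⁻ = (-0.1212, 0.6374) → reset → x⁺ = (0.1400, 1.0210), jump to mode 0
Mode 0: flow for 1.0233 to horizon, guard not reached → x = (-3.5470, -1.2091)

1 1.1264 2->0
final: 0 -3.5470 -1.2091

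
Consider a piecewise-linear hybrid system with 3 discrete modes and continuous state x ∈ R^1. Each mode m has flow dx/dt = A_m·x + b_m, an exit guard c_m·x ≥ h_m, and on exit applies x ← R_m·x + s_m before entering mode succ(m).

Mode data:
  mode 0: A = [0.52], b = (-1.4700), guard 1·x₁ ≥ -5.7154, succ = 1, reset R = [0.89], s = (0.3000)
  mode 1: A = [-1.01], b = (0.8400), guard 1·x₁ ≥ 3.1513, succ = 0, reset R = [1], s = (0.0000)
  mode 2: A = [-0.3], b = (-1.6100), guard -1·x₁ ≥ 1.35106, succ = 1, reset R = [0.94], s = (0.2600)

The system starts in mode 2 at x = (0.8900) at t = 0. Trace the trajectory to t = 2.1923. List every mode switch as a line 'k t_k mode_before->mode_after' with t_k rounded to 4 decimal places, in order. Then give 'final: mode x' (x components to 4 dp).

Mode 2: guard c·x = 1.3511 hit at Δt = 1.4782 (t = 1.4782), x⁻ = (-1.3511) → reset → x⁺ = (-1.0100), jump to mode 1
Mode 1: flow for 0.7141 to horizon, guard not reached → x = (-0.0636)

1 1.4782 2->1
final: 1 -0.0636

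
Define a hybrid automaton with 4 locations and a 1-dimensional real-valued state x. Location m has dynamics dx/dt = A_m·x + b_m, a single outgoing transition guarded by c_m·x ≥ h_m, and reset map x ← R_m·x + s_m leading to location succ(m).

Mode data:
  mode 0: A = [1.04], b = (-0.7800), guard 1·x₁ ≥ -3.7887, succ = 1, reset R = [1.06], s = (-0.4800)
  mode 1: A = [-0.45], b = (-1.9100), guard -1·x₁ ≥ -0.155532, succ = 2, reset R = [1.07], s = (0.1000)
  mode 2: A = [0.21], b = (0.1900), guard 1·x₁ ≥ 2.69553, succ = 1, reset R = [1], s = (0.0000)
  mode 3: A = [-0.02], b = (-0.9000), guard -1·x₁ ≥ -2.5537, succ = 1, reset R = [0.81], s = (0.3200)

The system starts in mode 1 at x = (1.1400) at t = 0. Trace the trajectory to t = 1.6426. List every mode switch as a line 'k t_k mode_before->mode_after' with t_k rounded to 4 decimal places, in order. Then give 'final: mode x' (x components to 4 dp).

1 0.4487 1->2
final: 2 0.6001

Mode 1: guard c·x = -0.1555 hit at Δt = 0.4487 (t = 0.4487), x⁻ = (0.1555) → reset → x⁺ = (0.2664), jump to mode 2
Mode 2: flow for 1.1939 to horizon, guard not reached → x = (0.6001)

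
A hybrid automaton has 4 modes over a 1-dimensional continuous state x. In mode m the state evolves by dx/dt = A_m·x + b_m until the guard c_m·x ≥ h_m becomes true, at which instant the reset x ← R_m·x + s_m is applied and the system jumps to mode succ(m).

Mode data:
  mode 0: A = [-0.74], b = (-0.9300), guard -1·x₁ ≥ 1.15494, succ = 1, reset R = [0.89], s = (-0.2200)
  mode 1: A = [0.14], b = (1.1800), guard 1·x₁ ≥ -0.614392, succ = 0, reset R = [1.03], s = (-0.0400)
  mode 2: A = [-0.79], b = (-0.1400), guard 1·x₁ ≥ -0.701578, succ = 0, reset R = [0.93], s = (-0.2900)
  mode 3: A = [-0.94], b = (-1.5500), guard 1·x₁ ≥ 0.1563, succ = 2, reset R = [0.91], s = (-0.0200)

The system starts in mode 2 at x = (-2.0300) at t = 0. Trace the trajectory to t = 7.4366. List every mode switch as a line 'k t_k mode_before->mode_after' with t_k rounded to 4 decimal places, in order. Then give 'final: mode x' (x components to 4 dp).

Mode 2: guard c·x = -0.7016 hit at Δt = 1.5978 (t = 1.5978), x⁻ = (-0.7016) → reset → x⁺ = (-0.9425), jump to mode 0
Mode 0: guard c·x = 1.1549 hit at Δt = 1.5232 (t = 3.1210), x⁻ = (-1.1549) → reset → x⁺ = (-1.2479), jump to mode 1
Mode 1: guard c·x = -0.6144 hit at Δt = 0.6039 (t = 3.7249), x⁻ = (-0.6144) → reset → x⁺ = (-0.6728), jump to mode 0
Mode 0: guard c·x = 1.1549 hit at Δt = 2.3603 (t = 6.0851), x⁻ = (-1.1549) → reset → x⁺ = (-1.2479), jump to mode 1
Mode 1: guard c·x = -0.6144 hit at Δt = 0.6039 (t = 6.6891), x⁻ = (-0.6144) → reset → x⁺ = (-0.6728), jump to mode 0
Mode 0: flow for 0.7475 to horizon, guard not reached → x = (-0.9209)

1 1.5978 2->0
2 3.1210 0->1
3 3.7249 1->0
4 6.0851 0->1
5 6.6891 1->0
final: 0 -0.9209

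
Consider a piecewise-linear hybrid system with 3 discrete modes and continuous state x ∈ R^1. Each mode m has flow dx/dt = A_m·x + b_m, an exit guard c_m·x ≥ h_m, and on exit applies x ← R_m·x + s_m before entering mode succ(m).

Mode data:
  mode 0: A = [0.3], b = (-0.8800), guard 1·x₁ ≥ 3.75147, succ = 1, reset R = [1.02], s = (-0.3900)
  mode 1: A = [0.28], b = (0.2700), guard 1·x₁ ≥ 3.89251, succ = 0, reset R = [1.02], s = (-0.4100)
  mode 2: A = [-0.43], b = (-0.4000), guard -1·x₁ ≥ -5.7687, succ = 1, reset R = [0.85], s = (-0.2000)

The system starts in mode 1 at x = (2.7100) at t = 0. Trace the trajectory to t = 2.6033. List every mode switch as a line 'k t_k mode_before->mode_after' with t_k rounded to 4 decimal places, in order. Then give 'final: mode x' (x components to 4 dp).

Mode 1: guard c·x = 3.8925 hit at Δt = 0.9965 (t = 0.9965), x⁻ = (3.8925) → reset → x⁺ = (3.5604), jump to mode 0
Mode 0: guard c·x = 3.7515 hit at Δt = 0.8868 (t = 1.8833), x⁻ = (3.7515) → reset → x⁺ = (3.4365), jump to mode 1
Mode 1: guard c·x = 3.8925 hit at Δt = 0.3521 (t = 2.2354), x⁻ = (3.8925) → reset → x⁺ = (3.5604), jump to mode 0
Mode 0: flow for 0.3679 to horizon, guard not reached → x = (3.6335)

1 0.9965 1->0
2 1.8833 0->1
3 2.2354 1->0
final: 0 3.6335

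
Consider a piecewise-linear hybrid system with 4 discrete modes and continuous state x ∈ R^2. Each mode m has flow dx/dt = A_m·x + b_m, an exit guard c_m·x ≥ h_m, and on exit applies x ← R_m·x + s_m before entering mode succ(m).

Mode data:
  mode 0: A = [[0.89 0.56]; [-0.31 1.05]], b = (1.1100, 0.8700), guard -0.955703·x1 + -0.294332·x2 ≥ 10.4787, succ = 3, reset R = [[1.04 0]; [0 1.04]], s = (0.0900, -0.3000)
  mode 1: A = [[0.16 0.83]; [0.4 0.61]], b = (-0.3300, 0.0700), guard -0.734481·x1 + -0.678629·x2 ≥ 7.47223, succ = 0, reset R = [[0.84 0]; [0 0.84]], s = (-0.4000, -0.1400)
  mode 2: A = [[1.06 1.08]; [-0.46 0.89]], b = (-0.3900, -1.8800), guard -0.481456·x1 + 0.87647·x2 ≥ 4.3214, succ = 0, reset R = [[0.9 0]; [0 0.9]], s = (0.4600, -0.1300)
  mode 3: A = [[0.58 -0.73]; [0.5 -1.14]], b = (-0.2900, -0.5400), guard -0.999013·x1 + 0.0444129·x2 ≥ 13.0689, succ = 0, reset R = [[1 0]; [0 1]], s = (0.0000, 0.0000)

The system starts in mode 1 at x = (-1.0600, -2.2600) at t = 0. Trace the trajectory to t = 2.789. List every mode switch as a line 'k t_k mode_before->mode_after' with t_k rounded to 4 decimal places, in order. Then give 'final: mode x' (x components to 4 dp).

1 1.0372 1->0
2 1.5892 0->3
final: 3 -11.2283 -5.5069

Mode 1: guard c·x = 7.4722 hit at Δt = 1.0372 (t = 1.0372), x⁻ = (-4.9822, -5.6185) → reset → x⁺ = (-4.5851, -4.8595), jump to mode 0
Mode 0: guard c·x = 10.4787 hit at Δt = 0.5520 (t = 1.5892), x⁻ = (-8.9453, -6.5559) → reset → x⁺ = (-9.2131, -7.1182), jump to mode 3
Mode 3: flow for 1.1998 to horizon, guard not reached → x = (-11.2283, -5.5069)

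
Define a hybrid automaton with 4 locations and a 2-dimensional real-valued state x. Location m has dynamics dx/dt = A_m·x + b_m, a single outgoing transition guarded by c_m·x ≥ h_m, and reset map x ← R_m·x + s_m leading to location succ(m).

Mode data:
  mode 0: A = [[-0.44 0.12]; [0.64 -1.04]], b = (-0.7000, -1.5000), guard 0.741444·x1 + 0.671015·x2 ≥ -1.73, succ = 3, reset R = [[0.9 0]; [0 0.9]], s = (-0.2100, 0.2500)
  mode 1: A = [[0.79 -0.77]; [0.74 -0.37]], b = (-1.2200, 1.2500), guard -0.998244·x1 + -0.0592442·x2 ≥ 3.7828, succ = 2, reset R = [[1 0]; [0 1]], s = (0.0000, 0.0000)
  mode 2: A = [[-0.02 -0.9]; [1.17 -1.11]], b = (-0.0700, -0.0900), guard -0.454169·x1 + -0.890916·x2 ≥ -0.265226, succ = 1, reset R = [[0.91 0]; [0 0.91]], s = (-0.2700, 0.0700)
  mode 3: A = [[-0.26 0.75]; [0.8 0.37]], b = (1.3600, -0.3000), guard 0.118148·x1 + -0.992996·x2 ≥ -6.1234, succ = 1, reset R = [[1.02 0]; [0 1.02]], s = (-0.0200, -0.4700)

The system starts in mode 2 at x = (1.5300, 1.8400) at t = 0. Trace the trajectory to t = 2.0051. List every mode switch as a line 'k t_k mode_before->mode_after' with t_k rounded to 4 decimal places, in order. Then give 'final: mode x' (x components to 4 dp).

Mode 2: guard c·x = -0.2652 hit at Δt = 1.5570 (t = 1.5570), x⁻ = (-0.2771, 0.4389) → reset → x⁺ = (-0.5221, 0.4694), jump to mode 1
Mode 1: flow for 0.4481 to horizon, guard not reached → x = (-1.6313, 0.5913)

1 1.5570 2->1
final: 1 -1.6313 0.5913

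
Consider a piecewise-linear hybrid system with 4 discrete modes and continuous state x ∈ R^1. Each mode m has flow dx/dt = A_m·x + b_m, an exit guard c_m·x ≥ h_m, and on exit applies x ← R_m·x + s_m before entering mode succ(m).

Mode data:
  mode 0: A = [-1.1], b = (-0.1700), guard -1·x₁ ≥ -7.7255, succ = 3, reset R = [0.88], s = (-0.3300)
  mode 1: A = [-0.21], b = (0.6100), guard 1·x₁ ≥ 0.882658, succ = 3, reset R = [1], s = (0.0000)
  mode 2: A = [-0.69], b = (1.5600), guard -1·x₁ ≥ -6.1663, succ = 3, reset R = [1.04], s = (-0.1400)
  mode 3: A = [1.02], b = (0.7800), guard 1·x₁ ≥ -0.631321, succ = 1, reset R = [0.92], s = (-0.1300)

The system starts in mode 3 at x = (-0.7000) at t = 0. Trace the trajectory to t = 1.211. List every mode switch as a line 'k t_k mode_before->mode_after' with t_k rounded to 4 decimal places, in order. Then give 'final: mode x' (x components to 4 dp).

Mode 3: guard c·x = -0.6313 hit at Δt = 0.7092 (t = 0.7092), x⁻ = (-0.6313) → reset → x⁺ = (-0.7108), jump to mode 1
Mode 1: flow for 0.5018 to horizon, guard not reached → x = (-0.3492)

1 0.7092 3->1
final: 1 -0.3492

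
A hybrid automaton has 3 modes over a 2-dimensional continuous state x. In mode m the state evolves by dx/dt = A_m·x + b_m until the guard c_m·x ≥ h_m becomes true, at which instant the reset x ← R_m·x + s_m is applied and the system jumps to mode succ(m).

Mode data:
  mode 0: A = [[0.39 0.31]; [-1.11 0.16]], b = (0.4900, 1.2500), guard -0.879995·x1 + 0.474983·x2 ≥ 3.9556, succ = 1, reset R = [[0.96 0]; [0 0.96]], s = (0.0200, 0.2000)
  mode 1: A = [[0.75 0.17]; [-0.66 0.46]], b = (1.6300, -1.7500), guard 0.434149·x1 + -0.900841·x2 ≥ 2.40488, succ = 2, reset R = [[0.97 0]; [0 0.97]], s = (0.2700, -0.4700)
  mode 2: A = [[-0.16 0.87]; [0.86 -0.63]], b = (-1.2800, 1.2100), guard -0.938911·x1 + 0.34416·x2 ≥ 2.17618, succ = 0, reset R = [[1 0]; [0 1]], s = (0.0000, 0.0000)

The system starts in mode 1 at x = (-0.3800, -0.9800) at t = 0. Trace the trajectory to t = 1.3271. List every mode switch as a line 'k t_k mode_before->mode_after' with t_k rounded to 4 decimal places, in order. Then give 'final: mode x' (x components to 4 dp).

Mode 1: guard c·x = 2.4049 hit at Δt = 0.5914 (t = 0.5914), x⁻ = (0.4174, -2.4685) → reset → x⁺ = (0.6748, -2.8644), jump to mode 2
Mode 2: flow for 0.7357 to horizon, guard not reached → x = (-1.4598, -1.3791)

1 0.5914 1->2
final: 2 -1.4598 -1.3791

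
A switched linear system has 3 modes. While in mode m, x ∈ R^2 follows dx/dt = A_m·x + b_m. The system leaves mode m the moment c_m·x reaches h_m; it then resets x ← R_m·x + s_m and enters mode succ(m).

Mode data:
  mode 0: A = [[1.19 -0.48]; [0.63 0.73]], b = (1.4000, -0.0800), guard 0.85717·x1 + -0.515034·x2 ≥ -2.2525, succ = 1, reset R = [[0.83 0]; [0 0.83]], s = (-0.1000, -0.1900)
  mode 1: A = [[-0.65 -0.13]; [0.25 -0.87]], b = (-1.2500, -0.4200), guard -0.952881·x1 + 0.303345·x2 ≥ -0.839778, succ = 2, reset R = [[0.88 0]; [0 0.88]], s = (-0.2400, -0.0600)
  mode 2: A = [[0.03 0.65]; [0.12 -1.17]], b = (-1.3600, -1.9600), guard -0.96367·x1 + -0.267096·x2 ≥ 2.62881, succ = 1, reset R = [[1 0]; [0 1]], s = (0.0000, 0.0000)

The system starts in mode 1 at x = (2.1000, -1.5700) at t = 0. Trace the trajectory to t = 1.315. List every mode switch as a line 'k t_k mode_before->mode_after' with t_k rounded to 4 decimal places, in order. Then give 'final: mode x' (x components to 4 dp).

1 0.7700 1->2
final: 2 -0.8246 -1.2407

Mode 1: guard c·x = -0.8398 hit at Δt = 0.7700 (t = 0.7700), x⁻ = (0.6047, -0.8689) → reset → x⁺ = (0.2921, -0.8246), jump to mode 2
Mode 2: flow for 0.5450 to horizon, guard not reached → x = (-0.8246, -1.2407)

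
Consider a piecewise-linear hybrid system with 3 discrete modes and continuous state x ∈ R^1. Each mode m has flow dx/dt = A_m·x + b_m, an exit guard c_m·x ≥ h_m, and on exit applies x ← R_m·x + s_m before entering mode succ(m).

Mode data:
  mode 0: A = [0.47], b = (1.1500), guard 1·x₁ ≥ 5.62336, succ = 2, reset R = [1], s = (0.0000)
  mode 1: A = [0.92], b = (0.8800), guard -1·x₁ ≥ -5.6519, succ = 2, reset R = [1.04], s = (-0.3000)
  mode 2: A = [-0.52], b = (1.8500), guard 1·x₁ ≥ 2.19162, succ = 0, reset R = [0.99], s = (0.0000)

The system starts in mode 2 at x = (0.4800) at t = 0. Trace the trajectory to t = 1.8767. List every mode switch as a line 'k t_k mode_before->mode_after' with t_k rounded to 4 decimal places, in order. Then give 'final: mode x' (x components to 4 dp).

Mode 2: guard c·x = 2.1916 hit at Δt = 1.5620 (t = 1.5620), x⁻ = (2.1916) → reset → x⁺ = (2.1697), jump to mode 0
Mode 0: flow for 0.3147 to horizon, guard not reached → x = (2.9056)

1 1.5620 2->0
final: 0 2.9056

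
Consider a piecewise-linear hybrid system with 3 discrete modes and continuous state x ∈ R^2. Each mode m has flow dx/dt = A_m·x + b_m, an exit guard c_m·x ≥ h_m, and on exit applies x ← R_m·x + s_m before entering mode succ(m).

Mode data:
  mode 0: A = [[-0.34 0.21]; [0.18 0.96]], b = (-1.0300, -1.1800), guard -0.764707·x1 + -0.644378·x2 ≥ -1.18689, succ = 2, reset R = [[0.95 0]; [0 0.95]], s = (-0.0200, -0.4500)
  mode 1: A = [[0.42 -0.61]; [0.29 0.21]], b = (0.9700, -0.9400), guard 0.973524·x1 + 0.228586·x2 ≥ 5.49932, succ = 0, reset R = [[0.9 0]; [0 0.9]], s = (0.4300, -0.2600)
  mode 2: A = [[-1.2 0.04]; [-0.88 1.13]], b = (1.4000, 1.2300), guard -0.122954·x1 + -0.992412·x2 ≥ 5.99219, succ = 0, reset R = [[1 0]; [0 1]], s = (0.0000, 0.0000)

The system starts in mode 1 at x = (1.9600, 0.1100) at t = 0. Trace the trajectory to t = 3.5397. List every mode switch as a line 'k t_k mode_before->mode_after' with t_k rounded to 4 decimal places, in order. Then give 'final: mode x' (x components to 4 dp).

1 1.4836 1->0
2 2.7269 0->2
final: 2 1.5336 -4.2552

Mode 1: guard c·x = 5.4993 hit at Δt = 1.4836 (t = 1.4836), x⁻ = (5.5829, 0.2811) → reset → x⁺ = (5.4546, -0.0070), jump to mode 0
Mode 0: guard c·x = -1.1869 hit at Δt = 1.2433 (t = 2.7269), x⁻ = (2.4423, -1.0565) → reset → x⁺ = (2.3002, -1.4537), jump to mode 2
Mode 2: flow for 0.8128 to horizon, guard not reached → x = (1.5336, -4.2552)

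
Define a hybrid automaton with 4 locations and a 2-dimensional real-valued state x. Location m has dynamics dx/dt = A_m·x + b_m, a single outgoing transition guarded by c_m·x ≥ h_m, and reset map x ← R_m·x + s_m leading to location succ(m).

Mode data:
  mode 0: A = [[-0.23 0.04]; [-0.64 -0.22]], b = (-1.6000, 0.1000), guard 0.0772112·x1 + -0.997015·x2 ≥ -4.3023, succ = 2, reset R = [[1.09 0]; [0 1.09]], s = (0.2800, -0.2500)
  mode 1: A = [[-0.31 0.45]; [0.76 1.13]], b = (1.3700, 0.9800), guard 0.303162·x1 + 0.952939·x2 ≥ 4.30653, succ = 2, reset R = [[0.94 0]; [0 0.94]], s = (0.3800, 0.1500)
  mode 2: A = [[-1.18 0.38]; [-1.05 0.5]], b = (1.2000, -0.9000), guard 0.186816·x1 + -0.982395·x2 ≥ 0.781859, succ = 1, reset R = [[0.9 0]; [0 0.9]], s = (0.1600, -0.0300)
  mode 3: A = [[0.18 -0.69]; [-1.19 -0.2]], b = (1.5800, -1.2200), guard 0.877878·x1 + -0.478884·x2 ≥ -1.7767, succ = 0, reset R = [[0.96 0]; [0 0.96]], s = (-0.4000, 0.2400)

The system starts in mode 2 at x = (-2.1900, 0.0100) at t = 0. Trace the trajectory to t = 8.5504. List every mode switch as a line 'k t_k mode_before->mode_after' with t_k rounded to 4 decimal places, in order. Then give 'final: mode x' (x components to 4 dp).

1 1.5879 2->1
2 3.0787 1->2
3 4.8721 2->1
4 5.9675 1->2
5 7.5708 2->1
final: 1 2.7024 2.9896

Mode 2: guard c·x = 0.7819 hit at Δt = 1.5879 (t = 1.5879), x⁻ = (0.5047, -0.6999) → reset → x⁺ = (0.6142, -0.6599), jump to mode 1
Mode 1: guard c·x = 4.3065 hit at Δt = 1.4908 (t = 3.0787), x⁻ = (2.5272, 3.7152) → reset → x⁺ = (2.7556, 3.6423), jump to mode 2
Mode 2: guard c·x = 0.7819 hit at Δt = 1.7934 (t = 4.8721), x⁻ = (1.5077, -0.5092) → reset → x⁺ = (1.5169, -0.4882), jump to mode 1
Mode 1: guard c·x = 4.3065 hit at Δt = 1.0954 (t = 5.9675), x⁻ = (2.8449, 3.6141) → reset → x⁺ = (3.0542, 3.5473), jump to mode 2
Mode 2: guard c·x = 0.7819 hit at Δt = 1.6033 (t = 7.5708), x⁻ = (1.5951, -0.4925) → reset → x⁺ = (1.5956, -0.4733), jump to mode 1
Mode 1: flow for 0.9796 to horizon, guard not reached → x = (2.7024, 2.9896)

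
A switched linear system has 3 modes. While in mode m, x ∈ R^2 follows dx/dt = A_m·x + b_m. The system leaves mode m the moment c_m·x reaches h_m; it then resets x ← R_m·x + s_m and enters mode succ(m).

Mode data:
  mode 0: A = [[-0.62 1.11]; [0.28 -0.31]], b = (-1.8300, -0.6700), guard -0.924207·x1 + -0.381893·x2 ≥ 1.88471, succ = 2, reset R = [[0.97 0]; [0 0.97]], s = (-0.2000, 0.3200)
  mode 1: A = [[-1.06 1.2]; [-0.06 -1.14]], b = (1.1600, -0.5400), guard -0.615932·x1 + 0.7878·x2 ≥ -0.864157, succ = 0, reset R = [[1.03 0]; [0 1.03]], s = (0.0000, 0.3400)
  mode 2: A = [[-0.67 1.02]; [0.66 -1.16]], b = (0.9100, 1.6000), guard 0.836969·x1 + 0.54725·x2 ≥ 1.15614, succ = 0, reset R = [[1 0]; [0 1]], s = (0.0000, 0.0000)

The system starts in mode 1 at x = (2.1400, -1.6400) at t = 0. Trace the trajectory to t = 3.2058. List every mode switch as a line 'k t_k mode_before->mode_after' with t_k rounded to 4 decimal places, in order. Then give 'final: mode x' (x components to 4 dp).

Mode 1: guard c·x = -0.8642 hit at Δt = 1.4273 (t = 1.4273), x⁻ = (0.4612, -0.7364) → reset → x⁺ = (0.4750, -0.4184), jump to mode 0
Mode 0: guard c·x = 1.8847 hit at Δt = 0.9488 (t = 2.3761), x⁻ = (-1.6190, -1.0172) → reset → x⁺ = (-1.7704, -0.6667), jump to mode 2
Mode 2: flow for 0.8297 to horizon, guard not reached → x = (-0.5440, 0.2231)

1 1.4273 1->0
2 2.3761 0->2
final: 2 -0.5440 0.2231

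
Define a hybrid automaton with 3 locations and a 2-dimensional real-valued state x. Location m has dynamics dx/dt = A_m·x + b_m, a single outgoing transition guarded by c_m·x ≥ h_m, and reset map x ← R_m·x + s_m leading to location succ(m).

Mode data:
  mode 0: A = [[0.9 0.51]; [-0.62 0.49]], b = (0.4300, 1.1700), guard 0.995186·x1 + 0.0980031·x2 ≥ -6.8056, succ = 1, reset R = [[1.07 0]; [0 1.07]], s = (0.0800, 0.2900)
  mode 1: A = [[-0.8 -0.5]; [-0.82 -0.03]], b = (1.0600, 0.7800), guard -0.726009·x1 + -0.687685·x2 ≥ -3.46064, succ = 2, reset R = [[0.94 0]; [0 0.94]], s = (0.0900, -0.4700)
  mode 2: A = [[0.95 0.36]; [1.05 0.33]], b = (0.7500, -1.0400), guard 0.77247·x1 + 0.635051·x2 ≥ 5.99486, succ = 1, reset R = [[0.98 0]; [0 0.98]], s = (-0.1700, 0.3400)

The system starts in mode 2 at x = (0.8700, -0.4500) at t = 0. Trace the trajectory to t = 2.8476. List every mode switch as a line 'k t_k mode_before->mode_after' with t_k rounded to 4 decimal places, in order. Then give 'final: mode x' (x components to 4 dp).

Mode 2: guard c·x = 5.9949 hit at Δt = 1.4700 (t = 1.4700), x⁻ = (5.8667, 2.3038) → reset → x⁺ = (5.5794, 2.5977), jump to mode 1
Mode 1: guard c·x = -3.4606 hit at Δt = 0.5146 (t = 1.9846), x⁻ = (3.7853, 1.0361) → reset → x⁺ = (3.6482, 0.5039), jump to mode 2
Mode 2: guard c·x = 5.9949 hit at Δt = 0.4017 (t = 2.3863), x⁻ = (5.9241, 2.2340) → reset → x⁺ = (5.6356, 2.5293), jump to mode 1
Mode 1: flow for 0.4613 to horizon, guard not reached → x = (3.9764, 1.0766)

1 1.4700 2->1
2 1.9846 1->2
3 2.3863 2->1
final: 1 3.9764 1.0766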